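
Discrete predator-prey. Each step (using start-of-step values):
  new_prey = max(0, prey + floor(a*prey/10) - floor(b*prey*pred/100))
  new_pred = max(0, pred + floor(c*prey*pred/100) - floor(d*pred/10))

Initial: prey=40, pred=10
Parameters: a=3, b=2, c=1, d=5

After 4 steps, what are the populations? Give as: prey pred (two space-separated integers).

Step 1: prey: 40+12-8=44; pred: 10+4-5=9
Step 2: prey: 44+13-7=50; pred: 9+3-4=8
Step 3: prey: 50+15-8=57; pred: 8+4-4=8
Step 4: prey: 57+17-9=65; pred: 8+4-4=8

Answer: 65 8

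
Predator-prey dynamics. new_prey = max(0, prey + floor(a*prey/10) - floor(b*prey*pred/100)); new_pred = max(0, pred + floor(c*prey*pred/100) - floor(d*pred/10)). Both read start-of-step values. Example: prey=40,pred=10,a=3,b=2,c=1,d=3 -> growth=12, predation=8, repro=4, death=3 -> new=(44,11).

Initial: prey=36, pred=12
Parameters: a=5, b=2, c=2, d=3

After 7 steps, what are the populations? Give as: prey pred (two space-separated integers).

Answer: 0 53

Derivation:
Step 1: prey: 36+18-8=46; pred: 12+8-3=17
Step 2: prey: 46+23-15=54; pred: 17+15-5=27
Step 3: prey: 54+27-29=52; pred: 27+29-8=48
Step 4: prey: 52+26-49=29; pred: 48+49-14=83
Step 5: prey: 29+14-48=0; pred: 83+48-24=107
Step 6: prey: 0+0-0=0; pred: 107+0-32=75
Step 7: prey: 0+0-0=0; pred: 75+0-22=53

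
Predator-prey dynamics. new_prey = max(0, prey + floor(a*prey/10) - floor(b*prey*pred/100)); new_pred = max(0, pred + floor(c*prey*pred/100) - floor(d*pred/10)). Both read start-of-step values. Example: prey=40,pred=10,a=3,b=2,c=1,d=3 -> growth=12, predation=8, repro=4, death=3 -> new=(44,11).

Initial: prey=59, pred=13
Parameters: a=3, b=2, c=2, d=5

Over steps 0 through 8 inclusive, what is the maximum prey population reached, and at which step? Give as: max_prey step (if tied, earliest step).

Answer: 61 1

Derivation:
Step 1: prey: 59+17-15=61; pred: 13+15-6=22
Step 2: prey: 61+18-26=53; pred: 22+26-11=37
Step 3: prey: 53+15-39=29; pred: 37+39-18=58
Step 4: prey: 29+8-33=4; pred: 58+33-29=62
Step 5: prey: 4+1-4=1; pred: 62+4-31=35
Step 6: prey: 1+0-0=1; pred: 35+0-17=18
Step 7: prey: 1+0-0=1; pred: 18+0-9=9
Step 8: prey: 1+0-0=1; pred: 9+0-4=5
Max prey = 61 at step 1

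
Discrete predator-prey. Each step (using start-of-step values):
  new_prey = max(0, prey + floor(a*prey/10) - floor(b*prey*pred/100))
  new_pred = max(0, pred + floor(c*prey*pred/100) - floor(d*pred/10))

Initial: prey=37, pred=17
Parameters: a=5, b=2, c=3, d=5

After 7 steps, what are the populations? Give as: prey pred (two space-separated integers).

Answer: 0 12

Derivation:
Step 1: prey: 37+18-12=43; pred: 17+18-8=27
Step 2: prey: 43+21-23=41; pred: 27+34-13=48
Step 3: prey: 41+20-39=22; pred: 48+59-24=83
Step 4: prey: 22+11-36=0; pred: 83+54-41=96
Step 5: prey: 0+0-0=0; pred: 96+0-48=48
Step 6: prey: 0+0-0=0; pred: 48+0-24=24
Step 7: prey: 0+0-0=0; pred: 24+0-12=12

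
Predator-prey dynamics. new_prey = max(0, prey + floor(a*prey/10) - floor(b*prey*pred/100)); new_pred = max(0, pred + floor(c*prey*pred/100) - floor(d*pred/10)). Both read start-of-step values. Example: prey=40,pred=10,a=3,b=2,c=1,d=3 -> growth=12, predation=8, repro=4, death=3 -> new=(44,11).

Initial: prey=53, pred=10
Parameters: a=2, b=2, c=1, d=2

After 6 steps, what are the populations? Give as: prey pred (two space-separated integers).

Answer: 13 30

Derivation:
Step 1: prey: 53+10-10=53; pred: 10+5-2=13
Step 2: prey: 53+10-13=50; pred: 13+6-2=17
Step 3: prey: 50+10-17=43; pred: 17+8-3=22
Step 4: prey: 43+8-18=33; pred: 22+9-4=27
Step 5: prey: 33+6-17=22; pred: 27+8-5=30
Step 6: prey: 22+4-13=13; pred: 30+6-6=30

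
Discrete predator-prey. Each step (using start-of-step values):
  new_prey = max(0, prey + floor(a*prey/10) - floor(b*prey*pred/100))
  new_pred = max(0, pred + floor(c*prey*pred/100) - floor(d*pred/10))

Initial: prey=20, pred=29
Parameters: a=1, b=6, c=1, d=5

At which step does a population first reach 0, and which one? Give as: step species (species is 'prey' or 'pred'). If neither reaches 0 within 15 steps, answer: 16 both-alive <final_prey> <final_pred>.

Step 1: prey: 20+2-34=0; pred: 29+5-14=20
First extinction: prey at step 1

Answer: 1 prey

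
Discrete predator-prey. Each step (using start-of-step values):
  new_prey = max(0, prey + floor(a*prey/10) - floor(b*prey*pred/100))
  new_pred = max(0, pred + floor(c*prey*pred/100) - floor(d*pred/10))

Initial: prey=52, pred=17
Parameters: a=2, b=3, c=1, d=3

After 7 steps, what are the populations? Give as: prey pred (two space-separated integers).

Step 1: prey: 52+10-26=36; pred: 17+8-5=20
Step 2: prey: 36+7-21=22; pred: 20+7-6=21
Step 3: prey: 22+4-13=13; pred: 21+4-6=19
Step 4: prey: 13+2-7=8; pred: 19+2-5=16
Step 5: prey: 8+1-3=6; pred: 16+1-4=13
Step 6: prey: 6+1-2=5; pred: 13+0-3=10
Step 7: prey: 5+1-1=5; pred: 10+0-3=7

Answer: 5 7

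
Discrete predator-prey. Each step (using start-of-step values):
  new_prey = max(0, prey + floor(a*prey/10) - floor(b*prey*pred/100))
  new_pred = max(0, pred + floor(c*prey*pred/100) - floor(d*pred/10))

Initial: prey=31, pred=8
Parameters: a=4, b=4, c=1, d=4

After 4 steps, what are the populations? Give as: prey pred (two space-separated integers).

Answer: 48 8

Derivation:
Step 1: prey: 31+12-9=34; pred: 8+2-3=7
Step 2: prey: 34+13-9=38; pred: 7+2-2=7
Step 3: prey: 38+15-10=43; pred: 7+2-2=7
Step 4: prey: 43+17-12=48; pred: 7+3-2=8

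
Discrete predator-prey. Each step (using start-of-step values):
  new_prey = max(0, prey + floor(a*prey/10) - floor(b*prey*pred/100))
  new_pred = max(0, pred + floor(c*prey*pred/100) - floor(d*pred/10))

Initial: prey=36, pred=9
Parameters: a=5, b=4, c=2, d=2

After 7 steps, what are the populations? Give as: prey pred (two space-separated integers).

Step 1: prey: 36+18-12=42; pred: 9+6-1=14
Step 2: prey: 42+21-23=40; pred: 14+11-2=23
Step 3: prey: 40+20-36=24; pred: 23+18-4=37
Step 4: prey: 24+12-35=1; pred: 37+17-7=47
Step 5: prey: 1+0-1=0; pred: 47+0-9=38
Step 6: prey: 0+0-0=0; pred: 38+0-7=31
Step 7: prey: 0+0-0=0; pred: 31+0-6=25

Answer: 0 25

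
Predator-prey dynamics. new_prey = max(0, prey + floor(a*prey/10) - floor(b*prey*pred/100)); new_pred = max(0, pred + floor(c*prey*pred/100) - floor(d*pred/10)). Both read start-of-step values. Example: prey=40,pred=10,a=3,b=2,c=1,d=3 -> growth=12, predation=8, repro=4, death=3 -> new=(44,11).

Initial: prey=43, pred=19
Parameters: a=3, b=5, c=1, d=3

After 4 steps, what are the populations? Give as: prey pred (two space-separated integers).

Answer: 1 10

Derivation:
Step 1: prey: 43+12-40=15; pred: 19+8-5=22
Step 2: prey: 15+4-16=3; pred: 22+3-6=19
Step 3: prey: 3+0-2=1; pred: 19+0-5=14
Step 4: prey: 1+0-0=1; pred: 14+0-4=10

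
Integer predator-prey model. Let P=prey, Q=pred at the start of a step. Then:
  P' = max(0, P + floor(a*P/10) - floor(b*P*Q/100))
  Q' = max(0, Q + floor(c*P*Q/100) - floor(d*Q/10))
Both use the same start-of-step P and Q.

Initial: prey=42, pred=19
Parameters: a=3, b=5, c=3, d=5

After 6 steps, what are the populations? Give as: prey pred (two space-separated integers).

Step 1: prey: 42+12-39=15; pred: 19+23-9=33
Step 2: prey: 15+4-24=0; pred: 33+14-16=31
Step 3: prey: 0+0-0=0; pred: 31+0-15=16
Step 4: prey: 0+0-0=0; pred: 16+0-8=8
Step 5: prey: 0+0-0=0; pred: 8+0-4=4
Step 6: prey: 0+0-0=0; pred: 4+0-2=2

Answer: 0 2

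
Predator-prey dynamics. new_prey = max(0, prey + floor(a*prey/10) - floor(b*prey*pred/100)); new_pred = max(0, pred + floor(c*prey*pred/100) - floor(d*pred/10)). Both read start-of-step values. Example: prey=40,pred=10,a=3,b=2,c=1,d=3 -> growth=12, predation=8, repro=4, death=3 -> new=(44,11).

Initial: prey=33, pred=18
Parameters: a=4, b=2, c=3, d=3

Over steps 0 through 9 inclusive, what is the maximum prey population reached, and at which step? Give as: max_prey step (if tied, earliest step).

Step 1: prey: 33+13-11=35; pred: 18+17-5=30
Step 2: prey: 35+14-21=28; pred: 30+31-9=52
Step 3: prey: 28+11-29=10; pred: 52+43-15=80
Step 4: prey: 10+4-16=0; pred: 80+24-24=80
Step 5: prey: 0+0-0=0; pred: 80+0-24=56
Step 6: prey: 0+0-0=0; pred: 56+0-16=40
Step 7: prey: 0+0-0=0; pred: 40+0-12=28
Step 8: prey: 0+0-0=0; pred: 28+0-8=20
Step 9: prey: 0+0-0=0; pred: 20+0-6=14
Max prey = 35 at step 1

Answer: 35 1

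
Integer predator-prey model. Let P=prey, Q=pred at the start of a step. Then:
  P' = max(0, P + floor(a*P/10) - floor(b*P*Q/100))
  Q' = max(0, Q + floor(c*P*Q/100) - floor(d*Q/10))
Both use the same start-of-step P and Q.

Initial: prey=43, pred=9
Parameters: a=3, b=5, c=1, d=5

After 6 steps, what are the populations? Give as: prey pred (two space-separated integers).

Step 1: prey: 43+12-19=36; pred: 9+3-4=8
Step 2: prey: 36+10-14=32; pred: 8+2-4=6
Step 3: prey: 32+9-9=32; pred: 6+1-3=4
Step 4: prey: 32+9-6=35; pred: 4+1-2=3
Step 5: prey: 35+10-5=40; pred: 3+1-1=3
Step 6: prey: 40+12-6=46; pred: 3+1-1=3

Answer: 46 3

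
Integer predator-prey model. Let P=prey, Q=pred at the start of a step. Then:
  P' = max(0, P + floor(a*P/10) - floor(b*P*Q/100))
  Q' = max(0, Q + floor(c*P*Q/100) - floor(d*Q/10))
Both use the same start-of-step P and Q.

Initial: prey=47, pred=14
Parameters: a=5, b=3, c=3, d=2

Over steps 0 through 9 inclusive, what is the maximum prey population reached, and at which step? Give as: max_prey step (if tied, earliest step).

Step 1: prey: 47+23-19=51; pred: 14+19-2=31
Step 2: prey: 51+25-47=29; pred: 31+47-6=72
Step 3: prey: 29+14-62=0; pred: 72+62-14=120
Step 4: prey: 0+0-0=0; pred: 120+0-24=96
Step 5: prey: 0+0-0=0; pred: 96+0-19=77
Step 6: prey: 0+0-0=0; pred: 77+0-15=62
Step 7: prey: 0+0-0=0; pred: 62+0-12=50
Step 8: prey: 0+0-0=0; pred: 50+0-10=40
Step 9: prey: 0+0-0=0; pred: 40+0-8=32
Max prey = 51 at step 1

Answer: 51 1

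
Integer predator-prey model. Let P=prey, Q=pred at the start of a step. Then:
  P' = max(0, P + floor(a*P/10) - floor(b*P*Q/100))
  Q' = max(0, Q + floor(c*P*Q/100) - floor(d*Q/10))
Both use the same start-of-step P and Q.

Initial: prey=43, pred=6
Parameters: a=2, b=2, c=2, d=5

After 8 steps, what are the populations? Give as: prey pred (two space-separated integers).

Answer: 7 20

Derivation:
Step 1: prey: 43+8-5=46; pred: 6+5-3=8
Step 2: prey: 46+9-7=48; pred: 8+7-4=11
Step 3: prey: 48+9-10=47; pred: 11+10-5=16
Step 4: prey: 47+9-15=41; pred: 16+15-8=23
Step 5: prey: 41+8-18=31; pred: 23+18-11=30
Step 6: prey: 31+6-18=19; pred: 30+18-15=33
Step 7: prey: 19+3-12=10; pred: 33+12-16=29
Step 8: prey: 10+2-5=7; pred: 29+5-14=20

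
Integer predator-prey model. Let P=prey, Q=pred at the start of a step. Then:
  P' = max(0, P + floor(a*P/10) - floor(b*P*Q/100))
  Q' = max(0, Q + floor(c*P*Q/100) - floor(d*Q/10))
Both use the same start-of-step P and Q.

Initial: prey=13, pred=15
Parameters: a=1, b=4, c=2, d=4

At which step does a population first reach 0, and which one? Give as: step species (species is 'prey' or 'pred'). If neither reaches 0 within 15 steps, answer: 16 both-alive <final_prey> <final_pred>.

Answer: 16 both-alive 3 2

Derivation:
Step 1: prey: 13+1-7=7; pred: 15+3-6=12
Step 2: prey: 7+0-3=4; pred: 12+1-4=9
Step 3: prey: 4+0-1=3; pred: 9+0-3=6
Step 4: prey: 3+0-0=3; pred: 6+0-2=4
Step 5: prey: 3+0-0=3; pred: 4+0-1=3
Step 6: prey: 3+0-0=3; pred: 3+0-1=2
Step 7: prey: 3+0-0=3; pred: 2+0-0=2
Steps 8-15: state stable at prey=3, pred=2 (no change)
No extinction within 15 steps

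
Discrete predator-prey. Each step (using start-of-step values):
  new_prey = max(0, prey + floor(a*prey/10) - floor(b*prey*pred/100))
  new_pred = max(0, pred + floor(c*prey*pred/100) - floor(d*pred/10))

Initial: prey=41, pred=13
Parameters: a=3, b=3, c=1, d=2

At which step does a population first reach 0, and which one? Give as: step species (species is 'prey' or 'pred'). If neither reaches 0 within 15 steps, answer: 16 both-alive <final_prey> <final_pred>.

Answer: 16 both-alive 7 4

Derivation:
Step 1: prey: 41+12-15=38; pred: 13+5-2=16
Step 2: prey: 38+11-18=31; pred: 16+6-3=19
Step 3: prey: 31+9-17=23; pred: 19+5-3=21
Step 4: prey: 23+6-14=15; pred: 21+4-4=21
Step 5: prey: 15+4-9=10; pred: 21+3-4=20
Step 6: prey: 10+3-6=7; pred: 20+2-4=18
Step 7: prey: 7+2-3=6; pred: 18+1-3=16
Step 8: prey: 6+1-2=5; pred: 16+0-3=13
Step 9: prey: 5+1-1=5; pred: 13+0-2=11
Step 10: prey: 5+1-1=5; pred: 11+0-2=9
Step 11: prey: 5+1-1=5; pred: 9+0-1=8
Step 12: prey: 5+1-1=5; pred: 8+0-1=7
Step 13: prey: 5+1-1=5; pred: 7+0-1=6
Step 14: prey: 5+1-0=6; pred: 6+0-1=5
Step 15: prey: 6+1-0=7; pred: 5+0-1=4
No extinction within 15 steps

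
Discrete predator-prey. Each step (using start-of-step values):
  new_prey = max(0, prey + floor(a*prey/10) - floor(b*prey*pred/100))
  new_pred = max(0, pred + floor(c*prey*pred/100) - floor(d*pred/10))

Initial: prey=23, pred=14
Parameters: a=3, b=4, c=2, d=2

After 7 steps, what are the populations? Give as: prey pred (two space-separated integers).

Step 1: prey: 23+6-12=17; pred: 14+6-2=18
Step 2: prey: 17+5-12=10; pred: 18+6-3=21
Step 3: prey: 10+3-8=5; pred: 21+4-4=21
Step 4: prey: 5+1-4=2; pred: 21+2-4=19
Step 5: prey: 2+0-1=1; pred: 19+0-3=16
Step 6: prey: 1+0-0=1; pred: 16+0-3=13
Step 7: prey: 1+0-0=1; pred: 13+0-2=11

Answer: 1 11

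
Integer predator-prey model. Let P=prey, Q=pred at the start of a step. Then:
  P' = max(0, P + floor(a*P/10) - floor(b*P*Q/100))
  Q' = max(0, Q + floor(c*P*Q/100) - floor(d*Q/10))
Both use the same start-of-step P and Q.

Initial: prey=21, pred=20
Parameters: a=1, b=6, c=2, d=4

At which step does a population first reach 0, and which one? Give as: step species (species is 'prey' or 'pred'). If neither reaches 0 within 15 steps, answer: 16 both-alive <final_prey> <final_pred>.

Step 1: prey: 21+2-25=0; pred: 20+8-8=20
First extinction: prey at step 1

Answer: 1 prey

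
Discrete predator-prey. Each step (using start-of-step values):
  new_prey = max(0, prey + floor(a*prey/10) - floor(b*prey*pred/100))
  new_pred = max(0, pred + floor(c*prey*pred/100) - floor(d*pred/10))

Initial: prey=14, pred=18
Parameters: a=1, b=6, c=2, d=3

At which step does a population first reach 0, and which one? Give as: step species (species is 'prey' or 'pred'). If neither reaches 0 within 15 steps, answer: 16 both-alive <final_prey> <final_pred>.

Answer: 1 prey

Derivation:
Step 1: prey: 14+1-15=0; pred: 18+5-5=18
First extinction: prey at step 1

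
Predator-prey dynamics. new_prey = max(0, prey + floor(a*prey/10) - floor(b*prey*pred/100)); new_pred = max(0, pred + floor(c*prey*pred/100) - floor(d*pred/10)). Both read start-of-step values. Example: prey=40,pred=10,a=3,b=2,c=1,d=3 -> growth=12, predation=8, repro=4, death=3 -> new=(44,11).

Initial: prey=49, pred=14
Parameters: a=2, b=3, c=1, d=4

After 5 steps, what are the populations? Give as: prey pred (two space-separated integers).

Step 1: prey: 49+9-20=38; pred: 14+6-5=15
Step 2: prey: 38+7-17=28; pred: 15+5-6=14
Step 3: prey: 28+5-11=22; pred: 14+3-5=12
Step 4: prey: 22+4-7=19; pred: 12+2-4=10
Step 5: prey: 19+3-5=17; pred: 10+1-4=7

Answer: 17 7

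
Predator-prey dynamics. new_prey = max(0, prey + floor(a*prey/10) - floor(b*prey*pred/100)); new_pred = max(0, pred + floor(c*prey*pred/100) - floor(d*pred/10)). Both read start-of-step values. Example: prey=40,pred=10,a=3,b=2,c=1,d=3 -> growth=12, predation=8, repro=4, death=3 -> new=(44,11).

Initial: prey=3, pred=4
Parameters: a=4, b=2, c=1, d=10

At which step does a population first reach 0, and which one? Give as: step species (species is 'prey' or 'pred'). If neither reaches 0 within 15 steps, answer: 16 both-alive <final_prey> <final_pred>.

Step 1: prey: 3+1-0=4; pred: 4+0-4=0
First extinction: pred at step 1

Answer: 1 pred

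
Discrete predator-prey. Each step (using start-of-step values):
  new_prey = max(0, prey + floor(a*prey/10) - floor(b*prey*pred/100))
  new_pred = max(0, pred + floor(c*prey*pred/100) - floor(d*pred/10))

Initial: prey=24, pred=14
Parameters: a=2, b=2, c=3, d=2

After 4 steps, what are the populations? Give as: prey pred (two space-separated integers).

Step 1: prey: 24+4-6=22; pred: 14+10-2=22
Step 2: prey: 22+4-9=17; pred: 22+14-4=32
Step 3: prey: 17+3-10=10; pred: 32+16-6=42
Step 4: prey: 10+2-8=4; pred: 42+12-8=46

Answer: 4 46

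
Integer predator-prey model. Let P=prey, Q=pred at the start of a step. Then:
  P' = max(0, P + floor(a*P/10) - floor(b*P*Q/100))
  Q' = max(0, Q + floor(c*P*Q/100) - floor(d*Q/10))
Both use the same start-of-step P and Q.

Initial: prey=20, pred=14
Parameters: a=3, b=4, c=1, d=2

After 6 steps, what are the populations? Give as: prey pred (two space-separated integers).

Step 1: prey: 20+6-11=15; pred: 14+2-2=14
Step 2: prey: 15+4-8=11; pred: 14+2-2=14
Step 3: prey: 11+3-6=8; pred: 14+1-2=13
Step 4: prey: 8+2-4=6; pred: 13+1-2=12
Step 5: prey: 6+1-2=5; pred: 12+0-2=10
Step 6: prey: 5+1-2=4; pred: 10+0-2=8

Answer: 4 8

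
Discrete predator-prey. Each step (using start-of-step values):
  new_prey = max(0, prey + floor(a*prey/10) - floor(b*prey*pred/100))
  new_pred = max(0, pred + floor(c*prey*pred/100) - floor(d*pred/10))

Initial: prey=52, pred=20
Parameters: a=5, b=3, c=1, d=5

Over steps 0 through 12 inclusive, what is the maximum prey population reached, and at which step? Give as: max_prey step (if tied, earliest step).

Step 1: prey: 52+26-31=47; pred: 20+10-10=20
Step 2: prey: 47+23-28=42; pred: 20+9-10=19
Step 3: prey: 42+21-23=40; pred: 19+7-9=17
Step 4: prey: 40+20-20=40; pred: 17+6-8=15
Step 5: prey: 40+20-18=42; pred: 15+6-7=14
Step 6: prey: 42+21-17=46; pred: 14+5-7=12
Step 7: prey: 46+23-16=53; pred: 12+5-6=11
Step 8: prey: 53+26-17=62; pred: 11+5-5=11
Step 9: prey: 62+31-20=73; pred: 11+6-5=12
Step 10: prey: 73+36-26=83; pred: 12+8-6=14
Step 11: prey: 83+41-34=90; pred: 14+11-7=18
Step 12: prey: 90+45-48=87; pred: 18+16-9=25
Max prey = 90 at step 11

Answer: 90 11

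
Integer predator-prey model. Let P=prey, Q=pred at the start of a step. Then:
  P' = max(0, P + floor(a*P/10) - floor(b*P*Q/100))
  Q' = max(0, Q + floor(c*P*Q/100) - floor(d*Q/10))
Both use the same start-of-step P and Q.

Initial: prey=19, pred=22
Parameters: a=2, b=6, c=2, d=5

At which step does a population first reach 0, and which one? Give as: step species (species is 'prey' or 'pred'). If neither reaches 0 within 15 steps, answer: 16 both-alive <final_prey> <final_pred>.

Step 1: prey: 19+3-25=0; pred: 22+8-11=19
First extinction: prey at step 1

Answer: 1 prey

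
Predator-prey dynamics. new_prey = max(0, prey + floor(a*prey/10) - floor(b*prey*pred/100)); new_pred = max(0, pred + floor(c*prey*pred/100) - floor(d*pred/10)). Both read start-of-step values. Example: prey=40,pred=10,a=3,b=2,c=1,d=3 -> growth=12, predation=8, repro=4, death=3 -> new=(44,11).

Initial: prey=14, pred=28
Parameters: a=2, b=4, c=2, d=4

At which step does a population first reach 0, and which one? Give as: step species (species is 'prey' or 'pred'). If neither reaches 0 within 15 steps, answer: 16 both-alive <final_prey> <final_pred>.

Step 1: prey: 14+2-15=1; pred: 28+7-11=24
Step 2: prey: 1+0-0=1; pred: 24+0-9=15
Step 3: prey: 1+0-0=1; pred: 15+0-6=9
Step 4: prey: 1+0-0=1; pred: 9+0-3=6
Step 5: prey: 1+0-0=1; pred: 6+0-2=4
Step 6: prey: 1+0-0=1; pred: 4+0-1=3
Step 7: prey: 1+0-0=1; pred: 3+0-1=2
Step 8: prey: 1+0-0=1; pred: 2+0-0=2
Steps 9-15: state stable at prey=1, pred=2 (no change)
No extinction within 15 steps

Answer: 16 both-alive 1 2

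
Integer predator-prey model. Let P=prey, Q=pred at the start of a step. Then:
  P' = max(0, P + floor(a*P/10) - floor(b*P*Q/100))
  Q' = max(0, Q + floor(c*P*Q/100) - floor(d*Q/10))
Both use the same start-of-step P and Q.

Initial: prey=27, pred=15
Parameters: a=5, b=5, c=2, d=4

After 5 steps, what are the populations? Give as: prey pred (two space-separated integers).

Answer: 6 8

Derivation:
Step 1: prey: 27+13-20=20; pred: 15+8-6=17
Step 2: prey: 20+10-17=13; pred: 17+6-6=17
Step 3: prey: 13+6-11=8; pred: 17+4-6=15
Step 4: prey: 8+4-6=6; pred: 15+2-6=11
Step 5: prey: 6+3-3=6; pred: 11+1-4=8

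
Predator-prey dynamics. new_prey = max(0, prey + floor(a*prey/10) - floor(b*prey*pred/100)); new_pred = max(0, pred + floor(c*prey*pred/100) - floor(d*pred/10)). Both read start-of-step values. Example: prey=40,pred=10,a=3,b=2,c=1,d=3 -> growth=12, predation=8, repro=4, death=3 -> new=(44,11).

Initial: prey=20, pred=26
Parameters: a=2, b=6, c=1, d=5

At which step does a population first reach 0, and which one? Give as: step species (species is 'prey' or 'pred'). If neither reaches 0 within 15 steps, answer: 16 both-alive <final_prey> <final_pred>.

Step 1: prey: 20+4-31=0; pred: 26+5-13=18
First extinction: prey at step 1

Answer: 1 prey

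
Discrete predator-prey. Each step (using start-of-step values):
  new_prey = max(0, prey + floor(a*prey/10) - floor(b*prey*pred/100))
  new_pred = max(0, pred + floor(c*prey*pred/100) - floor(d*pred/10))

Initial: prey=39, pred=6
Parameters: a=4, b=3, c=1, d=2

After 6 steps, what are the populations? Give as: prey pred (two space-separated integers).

Step 1: prey: 39+15-7=47; pred: 6+2-1=7
Step 2: prey: 47+18-9=56; pred: 7+3-1=9
Step 3: prey: 56+22-15=63; pred: 9+5-1=13
Step 4: prey: 63+25-24=64; pred: 13+8-2=19
Step 5: prey: 64+25-36=53; pred: 19+12-3=28
Step 6: prey: 53+21-44=30; pred: 28+14-5=37

Answer: 30 37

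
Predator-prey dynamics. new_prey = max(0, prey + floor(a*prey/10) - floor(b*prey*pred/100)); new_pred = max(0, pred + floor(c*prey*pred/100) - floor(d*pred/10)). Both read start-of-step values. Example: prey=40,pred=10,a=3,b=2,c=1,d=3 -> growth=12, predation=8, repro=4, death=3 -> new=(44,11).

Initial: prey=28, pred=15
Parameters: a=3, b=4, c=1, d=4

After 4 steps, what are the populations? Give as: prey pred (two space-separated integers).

Answer: 15 5

Derivation:
Step 1: prey: 28+8-16=20; pred: 15+4-6=13
Step 2: prey: 20+6-10=16; pred: 13+2-5=10
Step 3: prey: 16+4-6=14; pred: 10+1-4=7
Step 4: prey: 14+4-3=15; pred: 7+0-2=5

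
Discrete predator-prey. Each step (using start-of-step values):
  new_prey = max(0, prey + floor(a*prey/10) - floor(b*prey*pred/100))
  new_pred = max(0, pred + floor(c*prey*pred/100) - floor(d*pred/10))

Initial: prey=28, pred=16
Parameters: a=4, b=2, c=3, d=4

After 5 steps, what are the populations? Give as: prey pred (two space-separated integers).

Step 1: prey: 28+11-8=31; pred: 16+13-6=23
Step 2: prey: 31+12-14=29; pred: 23+21-9=35
Step 3: prey: 29+11-20=20; pred: 35+30-14=51
Step 4: prey: 20+8-20=8; pred: 51+30-20=61
Step 5: prey: 8+3-9=2; pred: 61+14-24=51

Answer: 2 51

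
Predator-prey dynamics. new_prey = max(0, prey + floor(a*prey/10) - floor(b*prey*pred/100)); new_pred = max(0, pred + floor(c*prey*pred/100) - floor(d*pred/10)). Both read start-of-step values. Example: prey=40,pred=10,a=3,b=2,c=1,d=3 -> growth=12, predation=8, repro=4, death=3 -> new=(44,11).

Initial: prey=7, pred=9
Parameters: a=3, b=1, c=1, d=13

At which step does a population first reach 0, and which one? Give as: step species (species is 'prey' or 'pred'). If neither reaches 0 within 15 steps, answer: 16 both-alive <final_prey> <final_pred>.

Step 1: prey: 7+2-0=9; pred: 9+0-11=0
First extinction: pred at step 1

Answer: 1 pred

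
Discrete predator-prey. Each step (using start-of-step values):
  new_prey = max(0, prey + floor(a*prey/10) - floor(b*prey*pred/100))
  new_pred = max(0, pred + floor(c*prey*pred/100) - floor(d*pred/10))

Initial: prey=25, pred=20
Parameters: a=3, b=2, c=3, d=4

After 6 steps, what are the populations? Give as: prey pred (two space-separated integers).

Answer: 2 19

Derivation:
Step 1: prey: 25+7-10=22; pred: 20+15-8=27
Step 2: prey: 22+6-11=17; pred: 27+17-10=34
Step 3: prey: 17+5-11=11; pred: 34+17-13=38
Step 4: prey: 11+3-8=6; pred: 38+12-15=35
Step 5: prey: 6+1-4=3; pred: 35+6-14=27
Step 6: prey: 3+0-1=2; pred: 27+2-10=19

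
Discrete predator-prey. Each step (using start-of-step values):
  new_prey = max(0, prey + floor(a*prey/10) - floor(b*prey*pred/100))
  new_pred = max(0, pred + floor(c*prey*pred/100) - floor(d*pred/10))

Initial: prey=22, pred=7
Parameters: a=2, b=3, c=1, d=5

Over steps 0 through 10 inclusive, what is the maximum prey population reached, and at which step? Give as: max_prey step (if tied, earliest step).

Answer: 73 10

Derivation:
Step 1: prey: 22+4-4=22; pred: 7+1-3=5
Step 2: prey: 22+4-3=23; pred: 5+1-2=4
Step 3: prey: 23+4-2=25; pred: 4+0-2=2
Step 4: prey: 25+5-1=29; pred: 2+0-1=1
Step 5: prey: 29+5-0=34; pred: 1+0-0=1
Step 6: prey: 34+6-1=39; pred: 1+0-0=1
Step 7: prey: 39+7-1=45; pred: 1+0-0=1
Step 8: prey: 45+9-1=53; pred: 1+0-0=1
Step 9: prey: 53+10-1=62; pred: 1+0-0=1
Step 10: prey: 62+12-1=73; pred: 1+0-0=1
Max prey = 73 at step 10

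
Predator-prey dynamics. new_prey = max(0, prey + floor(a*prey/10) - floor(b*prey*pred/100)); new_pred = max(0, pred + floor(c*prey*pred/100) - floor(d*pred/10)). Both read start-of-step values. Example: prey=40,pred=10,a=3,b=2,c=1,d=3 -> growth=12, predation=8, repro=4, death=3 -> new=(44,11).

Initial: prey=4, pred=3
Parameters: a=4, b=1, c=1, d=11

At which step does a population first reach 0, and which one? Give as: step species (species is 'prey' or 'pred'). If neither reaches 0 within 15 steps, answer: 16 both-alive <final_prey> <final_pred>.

Step 1: prey: 4+1-0=5; pred: 3+0-3=0
First extinction: pred at step 1

Answer: 1 pred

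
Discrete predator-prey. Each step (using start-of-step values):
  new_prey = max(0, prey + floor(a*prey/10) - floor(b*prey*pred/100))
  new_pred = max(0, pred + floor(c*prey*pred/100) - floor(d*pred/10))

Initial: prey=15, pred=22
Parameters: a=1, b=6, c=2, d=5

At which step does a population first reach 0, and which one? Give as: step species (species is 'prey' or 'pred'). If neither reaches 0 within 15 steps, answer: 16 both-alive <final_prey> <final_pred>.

Step 1: prey: 15+1-19=0; pred: 22+6-11=17
First extinction: prey at step 1

Answer: 1 prey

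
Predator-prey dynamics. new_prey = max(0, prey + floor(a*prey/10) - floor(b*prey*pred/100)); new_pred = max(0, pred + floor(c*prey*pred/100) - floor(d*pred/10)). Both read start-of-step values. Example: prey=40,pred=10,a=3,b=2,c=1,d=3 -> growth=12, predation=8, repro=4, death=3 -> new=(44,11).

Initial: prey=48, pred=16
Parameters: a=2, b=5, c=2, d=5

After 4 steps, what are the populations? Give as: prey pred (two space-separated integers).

Answer: 0 5

Derivation:
Step 1: prey: 48+9-38=19; pred: 16+15-8=23
Step 2: prey: 19+3-21=1; pred: 23+8-11=20
Step 3: prey: 1+0-1=0; pred: 20+0-10=10
Step 4: prey: 0+0-0=0; pred: 10+0-5=5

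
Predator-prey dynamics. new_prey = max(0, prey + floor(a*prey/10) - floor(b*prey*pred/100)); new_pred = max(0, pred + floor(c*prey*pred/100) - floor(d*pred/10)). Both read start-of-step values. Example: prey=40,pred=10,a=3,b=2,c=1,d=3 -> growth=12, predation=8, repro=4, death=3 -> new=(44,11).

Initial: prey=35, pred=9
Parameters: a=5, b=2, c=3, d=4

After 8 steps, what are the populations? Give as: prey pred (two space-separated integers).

Step 1: prey: 35+17-6=46; pred: 9+9-3=15
Step 2: prey: 46+23-13=56; pred: 15+20-6=29
Step 3: prey: 56+28-32=52; pred: 29+48-11=66
Step 4: prey: 52+26-68=10; pred: 66+102-26=142
Step 5: prey: 10+5-28=0; pred: 142+42-56=128
Step 6: prey: 0+0-0=0; pred: 128+0-51=77
Step 7: prey: 0+0-0=0; pred: 77+0-30=47
Step 8: prey: 0+0-0=0; pred: 47+0-18=29

Answer: 0 29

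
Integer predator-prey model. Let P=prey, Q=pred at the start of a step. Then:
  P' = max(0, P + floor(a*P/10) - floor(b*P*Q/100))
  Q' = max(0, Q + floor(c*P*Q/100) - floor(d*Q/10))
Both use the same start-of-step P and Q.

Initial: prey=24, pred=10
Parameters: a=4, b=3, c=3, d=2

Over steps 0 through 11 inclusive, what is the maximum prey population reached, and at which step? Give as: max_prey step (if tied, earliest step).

Answer: 26 1

Derivation:
Step 1: prey: 24+9-7=26; pred: 10+7-2=15
Step 2: prey: 26+10-11=25; pred: 15+11-3=23
Step 3: prey: 25+10-17=18; pred: 23+17-4=36
Step 4: prey: 18+7-19=6; pred: 36+19-7=48
Step 5: prey: 6+2-8=0; pred: 48+8-9=47
Step 6: prey: 0+0-0=0; pred: 47+0-9=38
Step 7: prey: 0+0-0=0; pred: 38+0-7=31
Step 8: prey: 0+0-0=0; pred: 31+0-6=25
Step 9: prey: 0+0-0=0; pred: 25+0-5=20
Step 10: prey: 0+0-0=0; pred: 20+0-4=16
Step 11: prey: 0+0-0=0; pred: 16+0-3=13
Max prey = 26 at step 1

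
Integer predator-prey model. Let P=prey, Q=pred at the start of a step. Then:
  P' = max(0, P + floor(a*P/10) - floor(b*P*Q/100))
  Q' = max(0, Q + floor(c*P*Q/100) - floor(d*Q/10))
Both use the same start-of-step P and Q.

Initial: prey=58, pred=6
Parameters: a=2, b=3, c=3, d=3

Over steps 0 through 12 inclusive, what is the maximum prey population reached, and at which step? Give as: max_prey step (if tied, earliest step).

Step 1: prey: 58+11-10=59; pred: 6+10-1=15
Step 2: prey: 59+11-26=44; pred: 15+26-4=37
Step 3: prey: 44+8-48=4; pred: 37+48-11=74
Step 4: prey: 4+0-8=0; pred: 74+8-22=60
Step 5: prey: 0+0-0=0; pred: 60+0-18=42
Step 6: prey: 0+0-0=0; pred: 42+0-12=30
Step 7: prey: 0+0-0=0; pred: 30+0-9=21
Step 8: prey: 0+0-0=0; pred: 21+0-6=15
Step 9: prey: 0+0-0=0; pred: 15+0-4=11
Step 10: prey: 0+0-0=0; pred: 11+0-3=8
Step 11: prey: 0+0-0=0; pred: 8+0-2=6
Step 12: prey: 0+0-0=0; pred: 6+0-1=5
Max prey = 59 at step 1

Answer: 59 1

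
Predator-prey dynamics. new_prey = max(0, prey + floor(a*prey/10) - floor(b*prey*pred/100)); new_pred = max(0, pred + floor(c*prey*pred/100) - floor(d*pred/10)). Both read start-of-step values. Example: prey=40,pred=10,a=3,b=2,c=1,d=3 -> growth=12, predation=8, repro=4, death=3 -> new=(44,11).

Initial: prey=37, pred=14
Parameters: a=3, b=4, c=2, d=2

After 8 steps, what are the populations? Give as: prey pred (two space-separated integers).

Answer: 0 11

Derivation:
Step 1: prey: 37+11-20=28; pred: 14+10-2=22
Step 2: prey: 28+8-24=12; pred: 22+12-4=30
Step 3: prey: 12+3-14=1; pred: 30+7-6=31
Step 4: prey: 1+0-1=0; pred: 31+0-6=25
Step 5: prey: 0+0-0=0; pred: 25+0-5=20
Step 6: prey: 0+0-0=0; pred: 20+0-4=16
Step 7: prey: 0+0-0=0; pred: 16+0-3=13
Step 8: prey: 0+0-0=0; pred: 13+0-2=11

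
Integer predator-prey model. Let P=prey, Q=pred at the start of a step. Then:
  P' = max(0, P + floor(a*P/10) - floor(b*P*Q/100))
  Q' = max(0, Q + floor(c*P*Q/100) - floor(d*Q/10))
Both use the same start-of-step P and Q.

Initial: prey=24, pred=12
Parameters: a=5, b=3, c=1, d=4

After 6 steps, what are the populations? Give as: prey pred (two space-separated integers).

Answer: 85 12

Derivation:
Step 1: prey: 24+12-8=28; pred: 12+2-4=10
Step 2: prey: 28+14-8=34; pred: 10+2-4=8
Step 3: prey: 34+17-8=43; pred: 8+2-3=7
Step 4: prey: 43+21-9=55; pred: 7+3-2=8
Step 5: prey: 55+27-13=69; pred: 8+4-3=9
Step 6: prey: 69+34-18=85; pred: 9+6-3=12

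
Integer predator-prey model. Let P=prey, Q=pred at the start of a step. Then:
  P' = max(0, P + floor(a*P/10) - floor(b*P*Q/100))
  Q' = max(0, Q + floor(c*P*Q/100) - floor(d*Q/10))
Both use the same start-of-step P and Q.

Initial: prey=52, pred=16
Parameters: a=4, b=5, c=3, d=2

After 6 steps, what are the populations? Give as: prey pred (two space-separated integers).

Step 1: prey: 52+20-41=31; pred: 16+24-3=37
Step 2: prey: 31+12-57=0; pred: 37+34-7=64
Step 3: prey: 0+0-0=0; pred: 64+0-12=52
Step 4: prey: 0+0-0=0; pred: 52+0-10=42
Step 5: prey: 0+0-0=0; pred: 42+0-8=34
Step 6: prey: 0+0-0=0; pred: 34+0-6=28

Answer: 0 28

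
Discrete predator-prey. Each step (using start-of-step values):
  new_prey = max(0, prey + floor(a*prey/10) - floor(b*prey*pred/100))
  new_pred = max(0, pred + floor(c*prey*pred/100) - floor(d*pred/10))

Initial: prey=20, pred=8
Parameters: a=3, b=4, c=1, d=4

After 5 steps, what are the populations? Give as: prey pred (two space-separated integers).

Step 1: prey: 20+6-6=20; pred: 8+1-3=6
Step 2: prey: 20+6-4=22; pred: 6+1-2=5
Step 3: prey: 22+6-4=24; pred: 5+1-2=4
Step 4: prey: 24+7-3=28; pred: 4+0-1=3
Step 5: prey: 28+8-3=33; pred: 3+0-1=2

Answer: 33 2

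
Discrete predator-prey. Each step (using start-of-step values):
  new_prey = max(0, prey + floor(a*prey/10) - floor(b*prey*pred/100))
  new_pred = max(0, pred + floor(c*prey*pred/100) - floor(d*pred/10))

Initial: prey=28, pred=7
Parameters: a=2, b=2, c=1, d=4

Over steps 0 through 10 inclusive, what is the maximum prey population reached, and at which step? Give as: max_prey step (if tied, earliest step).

Answer: 76 10

Derivation:
Step 1: prey: 28+5-3=30; pred: 7+1-2=6
Step 2: prey: 30+6-3=33; pred: 6+1-2=5
Step 3: prey: 33+6-3=36; pred: 5+1-2=4
Step 4: prey: 36+7-2=41; pred: 4+1-1=4
Step 5: prey: 41+8-3=46; pred: 4+1-1=4
Step 6: prey: 46+9-3=52; pred: 4+1-1=4
Step 7: prey: 52+10-4=58; pred: 4+2-1=5
Step 8: prey: 58+11-5=64; pred: 5+2-2=5
Step 9: prey: 64+12-6=70; pred: 5+3-2=6
Step 10: prey: 70+14-8=76; pred: 6+4-2=8
Max prey = 76 at step 10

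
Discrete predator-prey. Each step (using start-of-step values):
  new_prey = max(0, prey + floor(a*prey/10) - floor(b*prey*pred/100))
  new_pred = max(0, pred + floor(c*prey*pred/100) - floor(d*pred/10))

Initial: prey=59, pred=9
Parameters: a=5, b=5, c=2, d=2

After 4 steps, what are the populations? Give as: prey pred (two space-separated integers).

Answer: 0 47

Derivation:
Step 1: prey: 59+29-26=62; pred: 9+10-1=18
Step 2: prey: 62+31-55=38; pred: 18+22-3=37
Step 3: prey: 38+19-70=0; pred: 37+28-7=58
Step 4: prey: 0+0-0=0; pred: 58+0-11=47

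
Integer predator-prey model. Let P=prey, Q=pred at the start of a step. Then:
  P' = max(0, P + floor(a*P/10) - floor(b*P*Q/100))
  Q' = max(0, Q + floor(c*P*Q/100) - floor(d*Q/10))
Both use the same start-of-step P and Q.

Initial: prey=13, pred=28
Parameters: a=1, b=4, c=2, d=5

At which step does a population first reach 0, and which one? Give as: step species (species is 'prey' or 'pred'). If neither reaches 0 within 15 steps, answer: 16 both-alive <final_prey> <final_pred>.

Answer: 1 prey

Derivation:
Step 1: prey: 13+1-14=0; pred: 28+7-14=21
First extinction: prey at step 1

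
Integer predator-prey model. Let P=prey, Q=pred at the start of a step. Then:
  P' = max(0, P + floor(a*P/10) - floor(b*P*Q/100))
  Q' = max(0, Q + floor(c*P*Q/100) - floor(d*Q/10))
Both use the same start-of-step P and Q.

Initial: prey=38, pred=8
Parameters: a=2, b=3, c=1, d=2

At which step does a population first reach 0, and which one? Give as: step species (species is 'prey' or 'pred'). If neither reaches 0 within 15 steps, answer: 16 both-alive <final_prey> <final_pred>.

Step 1: prey: 38+7-9=36; pred: 8+3-1=10
Step 2: prey: 36+7-10=33; pred: 10+3-2=11
Step 3: prey: 33+6-10=29; pred: 11+3-2=12
Step 4: prey: 29+5-10=24; pred: 12+3-2=13
Step 5: prey: 24+4-9=19; pred: 13+3-2=14
Step 6: prey: 19+3-7=15; pred: 14+2-2=14
Step 7: prey: 15+3-6=12; pred: 14+2-2=14
Step 8: prey: 12+2-5=9; pred: 14+1-2=13
Step 9: prey: 9+1-3=7; pred: 13+1-2=12
Step 10: prey: 7+1-2=6; pred: 12+0-2=10
Step 11: prey: 6+1-1=6; pred: 10+0-2=8
Step 12: prey: 6+1-1=6; pred: 8+0-1=7
Step 13: prey: 6+1-1=6; pred: 7+0-1=6
Step 14: prey: 6+1-1=6; pred: 6+0-1=5
Step 15: prey: 6+1-0=7; pred: 5+0-1=4
No extinction within 15 steps

Answer: 16 both-alive 7 4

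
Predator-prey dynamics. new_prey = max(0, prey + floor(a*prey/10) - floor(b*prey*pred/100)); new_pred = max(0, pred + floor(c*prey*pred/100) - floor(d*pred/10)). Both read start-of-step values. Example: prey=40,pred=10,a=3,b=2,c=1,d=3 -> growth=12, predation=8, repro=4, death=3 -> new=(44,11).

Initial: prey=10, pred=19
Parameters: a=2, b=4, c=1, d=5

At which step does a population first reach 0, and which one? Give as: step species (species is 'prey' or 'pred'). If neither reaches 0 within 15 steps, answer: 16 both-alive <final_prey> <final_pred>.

Answer: 16 both-alive 4 1

Derivation:
Step 1: prey: 10+2-7=5; pred: 19+1-9=11
Step 2: prey: 5+1-2=4; pred: 11+0-5=6
Step 3: prey: 4+0-0=4; pred: 6+0-3=3
Step 4: prey: 4+0-0=4; pred: 3+0-1=2
Step 5: prey: 4+0-0=4; pred: 2+0-1=1
Step 6: prey: 4+0-0=4; pred: 1+0-0=1
Steps 7-15: state stable at prey=4, pred=1 (no change)
No extinction within 15 steps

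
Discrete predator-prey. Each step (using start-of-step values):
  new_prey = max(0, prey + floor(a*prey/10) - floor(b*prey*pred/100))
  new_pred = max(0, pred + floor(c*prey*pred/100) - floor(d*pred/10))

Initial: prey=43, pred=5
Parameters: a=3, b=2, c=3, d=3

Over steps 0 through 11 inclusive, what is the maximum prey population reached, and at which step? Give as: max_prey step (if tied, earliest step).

Step 1: prey: 43+12-4=51; pred: 5+6-1=10
Step 2: prey: 51+15-10=56; pred: 10+15-3=22
Step 3: prey: 56+16-24=48; pred: 22+36-6=52
Step 4: prey: 48+14-49=13; pred: 52+74-15=111
Step 5: prey: 13+3-28=0; pred: 111+43-33=121
Step 6: prey: 0+0-0=0; pred: 121+0-36=85
Step 7: prey: 0+0-0=0; pred: 85+0-25=60
Step 8: prey: 0+0-0=0; pred: 60+0-18=42
Step 9: prey: 0+0-0=0; pred: 42+0-12=30
Step 10: prey: 0+0-0=0; pred: 30+0-9=21
Step 11: prey: 0+0-0=0; pred: 21+0-6=15
Max prey = 56 at step 2

Answer: 56 2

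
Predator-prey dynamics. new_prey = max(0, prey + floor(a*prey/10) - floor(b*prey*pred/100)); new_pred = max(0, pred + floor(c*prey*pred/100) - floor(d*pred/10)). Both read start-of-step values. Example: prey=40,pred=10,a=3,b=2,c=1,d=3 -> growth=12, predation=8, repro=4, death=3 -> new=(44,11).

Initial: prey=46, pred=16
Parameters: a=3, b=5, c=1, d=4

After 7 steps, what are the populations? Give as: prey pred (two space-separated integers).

Answer: 6 2

Derivation:
Step 1: prey: 46+13-36=23; pred: 16+7-6=17
Step 2: prey: 23+6-19=10; pred: 17+3-6=14
Step 3: prey: 10+3-7=6; pred: 14+1-5=10
Step 4: prey: 6+1-3=4; pred: 10+0-4=6
Step 5: prey: 4+1-1=4; pred: 6+0-2=4
Step 6: prey: 4+1-0=5; pred: 4+0-1=3
Step 7: prey: 5+1-0=6; pred: 3+0-1=2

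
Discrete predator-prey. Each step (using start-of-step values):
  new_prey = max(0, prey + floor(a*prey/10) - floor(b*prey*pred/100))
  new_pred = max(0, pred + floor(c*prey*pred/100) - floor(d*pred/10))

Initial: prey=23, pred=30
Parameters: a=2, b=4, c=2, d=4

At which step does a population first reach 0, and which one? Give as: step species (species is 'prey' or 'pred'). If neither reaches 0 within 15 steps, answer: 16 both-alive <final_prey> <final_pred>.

Answer: 1 prey

Derivation:
Step 1: prey: 23+4-27=0; pred: 30+13-12=31
First extinction: prey at step 1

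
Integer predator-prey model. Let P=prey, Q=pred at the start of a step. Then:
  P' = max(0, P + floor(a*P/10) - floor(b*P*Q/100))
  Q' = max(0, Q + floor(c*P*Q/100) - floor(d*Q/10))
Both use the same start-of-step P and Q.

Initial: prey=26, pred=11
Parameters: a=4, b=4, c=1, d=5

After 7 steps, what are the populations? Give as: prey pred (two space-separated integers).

Step 1: prey: 26+10-11=25; pred: 11+2-5=8
Step 2: prey: 25+10-8=27; pred: 8+2-4=6
Step 3: prey: 27+10-6=31; pred: 6+1-3=4
Step 4: prey: 31+12-4=39; pred: 4+1-2=3
Step 5: prey: 39+15-4=50; pred: 3+1-1=3
Step 6: prey: 50+20-6=64; pred: 3+1-1=3
Step 7: prey: 64+25-7=82; pred: 3+1-1=3

Answer: 82 3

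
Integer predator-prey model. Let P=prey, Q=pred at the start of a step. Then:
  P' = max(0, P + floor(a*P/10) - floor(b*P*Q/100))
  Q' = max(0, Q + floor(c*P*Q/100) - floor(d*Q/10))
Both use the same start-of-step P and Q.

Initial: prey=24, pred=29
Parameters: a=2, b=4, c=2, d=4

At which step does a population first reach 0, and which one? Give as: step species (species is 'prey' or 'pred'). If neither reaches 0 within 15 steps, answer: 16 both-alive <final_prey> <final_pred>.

Step 1: prey: 24+4-27=1; pred: 29+13-11=31
Step 2: prey: 1+0-1=0; pred: 31+0-12=19
First extinction: prey at step 2

Answer: 2 prey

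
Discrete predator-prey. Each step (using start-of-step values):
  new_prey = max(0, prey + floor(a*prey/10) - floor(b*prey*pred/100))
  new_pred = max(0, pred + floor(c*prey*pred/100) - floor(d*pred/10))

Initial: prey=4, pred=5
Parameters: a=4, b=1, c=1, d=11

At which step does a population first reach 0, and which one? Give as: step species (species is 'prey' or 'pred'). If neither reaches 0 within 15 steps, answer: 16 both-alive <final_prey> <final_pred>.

Step 1: prey: 4+1-0=5; pred: 5+0-5=0
First extinction: pred at step 1

Answer: 1 pred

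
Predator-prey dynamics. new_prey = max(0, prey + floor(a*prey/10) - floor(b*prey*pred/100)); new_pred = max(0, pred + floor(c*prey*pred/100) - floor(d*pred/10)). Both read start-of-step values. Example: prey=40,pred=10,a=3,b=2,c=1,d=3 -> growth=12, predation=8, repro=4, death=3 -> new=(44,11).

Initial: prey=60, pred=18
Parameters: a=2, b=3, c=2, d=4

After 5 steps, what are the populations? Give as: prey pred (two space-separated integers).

Answer: 0 14

Derivation:
Step 1: prey: 60+12-32=40; pred: 18+21-7=32
Step 2: prey: 40+8-38=10; pred: 32+25-12=45
Step 3: prey: 10+2-13=0; pred: 45+9-18=36
Step 4: prey: 0+0-0=0; pred: 36+0-14=22
Step 5: prey: 0+0-0=0; pred: 22+0-8=14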